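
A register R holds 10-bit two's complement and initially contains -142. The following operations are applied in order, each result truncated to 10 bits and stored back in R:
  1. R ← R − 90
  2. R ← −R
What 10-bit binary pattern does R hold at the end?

0011101000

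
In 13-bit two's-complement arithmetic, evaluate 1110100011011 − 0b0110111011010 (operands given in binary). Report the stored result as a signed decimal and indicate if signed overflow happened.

1110100011011 = -741 (signed)
0b0110111011010 → 0110111011010 = 3546 (signed)
Subtract via negate-and-add: invert 0110111011010 + 1 = 1001000100110 (i.e. -3546).
  1110100011011
+ 1001000100110
= 0111101000001  (discard carry-out 1)
Result 0111101000001: MSB = 0 → value 3905.
Both addends (after negating the subtrahend) are negative but the stored result is non-negative: signed overflow. The true value -741 − 3546 = -4287 lies outside [-4096, 4095].

3905; overflow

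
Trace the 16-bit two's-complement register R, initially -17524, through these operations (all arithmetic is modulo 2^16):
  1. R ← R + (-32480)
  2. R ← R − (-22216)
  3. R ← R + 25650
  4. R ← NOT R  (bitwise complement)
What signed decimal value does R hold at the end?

Start: R = -17524 = 1011101110001100.
R = -17524 + (-32480) = -50004; wraps to 15532 = 0011110010101100
R = 15532 − (-22216) = 37748; wraps to -27788 = 1001001101110100
R = -27788 + 25650 = -2138 = 1111011110100110
R = NOT 1111011110100110 = 0000100001011001 = 2137

2137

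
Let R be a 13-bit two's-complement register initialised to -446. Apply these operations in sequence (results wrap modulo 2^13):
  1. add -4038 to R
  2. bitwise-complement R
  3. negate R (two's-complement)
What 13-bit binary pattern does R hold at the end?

0111001111101

Start: R = -446 = 1111001000010.
R = -446 + (-4038) = -4484; wraps to 3708 = 0111001111100
R = NOT 0111001111100 = 1000110000011 = -3709
R = −(-3709) = 3709 = 0111001111101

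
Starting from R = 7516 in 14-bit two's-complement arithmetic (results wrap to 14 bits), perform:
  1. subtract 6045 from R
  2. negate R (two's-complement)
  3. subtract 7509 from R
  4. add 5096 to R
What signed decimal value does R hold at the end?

-3884

Start: R = 7516 = 01110101011100.
R = 7516 − 6045 = 1471 = 00010110111111
R = −(1471) = -1471 = 11101001000001
R = -1471 − 7509 = -8980; wraps to 7404 = 01110011101100
R = 7404 + 5096 = 12500; wraps to -3884 = 11000011010100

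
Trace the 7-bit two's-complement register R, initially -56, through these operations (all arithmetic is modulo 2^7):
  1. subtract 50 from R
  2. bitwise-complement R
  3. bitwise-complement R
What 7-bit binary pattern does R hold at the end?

0010110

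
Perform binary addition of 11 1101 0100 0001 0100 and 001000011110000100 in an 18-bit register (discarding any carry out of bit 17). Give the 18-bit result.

000101101110011000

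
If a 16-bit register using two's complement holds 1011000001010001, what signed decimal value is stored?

-20399

MSB is 1, so the value is negative.
Invert: 0100111110101110. Add 1: 0100111110101111 = 20399. So the value is −20399.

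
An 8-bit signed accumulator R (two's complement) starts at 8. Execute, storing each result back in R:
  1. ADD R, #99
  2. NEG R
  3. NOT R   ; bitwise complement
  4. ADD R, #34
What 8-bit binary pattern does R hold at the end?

10001100

Start: R = 8 = 00001000.
R = 8 + 99 = 107 = 01101011
R = −(107) = -107 = 10010101
R = NOT 10010101 = 01101010 = 106
R = 106 + 34 = 140; wraps to -116 = 10001100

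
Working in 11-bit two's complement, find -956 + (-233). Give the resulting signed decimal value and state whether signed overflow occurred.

859; overflow

-956 → 10001000100
-233 → 11100010111
  10001000100
+ 11100010111
= 01101011011  (discard carry-out 1)
Result 01101011011: MSB = 0 → value 859.
Both addends are negative but the stored result is non-negative: signed overflow. The true value -956 + (-233) = -1189 lies outside [-1024, 1023].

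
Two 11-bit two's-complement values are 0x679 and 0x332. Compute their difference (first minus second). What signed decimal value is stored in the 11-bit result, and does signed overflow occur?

839; overflow

0x679 = 11001111001 = -391 (signed)
0x332 = 01100110010 = 818 (signed)
Subtract via negate-and-add: invert 01100110010 + 1 = 10011001110 (i.e. -818).
  11001111001
+ 10011001110
= 01101000111  (discard carry-out 1)
Result 01101000111: MSB = 0 → value 839.
Both addends (after negating the subtrahend) are negative but the stored result is non-negative: signed overflow. The true value -391 − 818 = -1209 lies outside [-1024, 1023].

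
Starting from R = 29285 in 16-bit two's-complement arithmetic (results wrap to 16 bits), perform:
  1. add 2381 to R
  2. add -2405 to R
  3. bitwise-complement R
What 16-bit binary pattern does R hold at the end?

Start: R = 29285 = 0111001001100101.
R = 29285 + 2381 = 31666 = 0111101110110010
R = 31666 + (-2405) = 29261 = 0111001001001101
R = NOT 0111001001001101 = 1000110110110010 = -29262

1000110110110010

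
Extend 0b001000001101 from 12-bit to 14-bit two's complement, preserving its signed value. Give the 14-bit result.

00001000001101

MSB of 001000001101 is 0; replicate it into the new high bits.
00|001000001101 → 00001000001101 (still 525).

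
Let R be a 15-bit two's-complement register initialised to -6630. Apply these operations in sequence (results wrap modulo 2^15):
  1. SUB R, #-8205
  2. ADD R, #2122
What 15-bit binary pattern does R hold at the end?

Start: R = -6630 = 110011000011010.
R = -6630 − (-8205) = 1575 = 000011000100111
R = 1575 + 2122 = 3697 = 000111001110001

000111001110001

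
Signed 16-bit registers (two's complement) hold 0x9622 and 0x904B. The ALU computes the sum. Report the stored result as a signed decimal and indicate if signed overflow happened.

0x9622 = 1001011000100010 = -27102 (signed)
0x904B = 1001000001001011 = -28597 (signed)
  1001011000100010
+ 1001000001001011
= 0010011001101101  (discard carry-out 1)
Result 0010011001101101: MSB = 0 → value 9837.
Both addends are negative but the stored result is non-negative: signed overflow. The true value -27102 + (-28597) = -55699 lies outside [-32768, 32767].

9837; overflow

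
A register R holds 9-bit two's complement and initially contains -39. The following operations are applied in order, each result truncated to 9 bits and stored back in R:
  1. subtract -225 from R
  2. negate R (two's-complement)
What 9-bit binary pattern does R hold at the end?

Start: R = -39 = 111011001.
R = -39 − (-225) = 186 = 010111010
R = −(186) = -186 = 101000110

101000110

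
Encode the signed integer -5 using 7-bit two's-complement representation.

1111011

|-5| = 5 = 0000101 in 7 bits.
Invert the bits: 1111010. Add 1: 1111011.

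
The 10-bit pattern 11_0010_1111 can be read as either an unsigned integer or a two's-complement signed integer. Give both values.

unsigned = 815, signed = -209

Unsigned: 1100101111 = 815.
Signed: MSB=1 → 815 − 1024 = -209.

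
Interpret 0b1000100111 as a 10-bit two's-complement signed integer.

MSB is 1, so the value is negative.
Invert: 0111011000. Add 1: 0111011001 = 473. So the value is −473.

-473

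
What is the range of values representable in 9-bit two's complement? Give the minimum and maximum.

Minimum: −2^8 = -256.
Maximum: 2^8 − 1 = 255.

min = -256, max = 255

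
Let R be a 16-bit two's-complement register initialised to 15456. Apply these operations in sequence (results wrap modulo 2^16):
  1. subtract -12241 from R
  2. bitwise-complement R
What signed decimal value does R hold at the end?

Start: R = 15456 = 0011110001100000.
R = 15456 − (-12241) = 27697 = 0110110000110001
R = NOT 0110110000110001 = 1001001111001110 = -27698

-27698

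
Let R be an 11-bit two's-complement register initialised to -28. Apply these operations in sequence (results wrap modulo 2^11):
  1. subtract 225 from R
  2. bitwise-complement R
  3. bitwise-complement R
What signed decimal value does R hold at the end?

Start: R = -28 = 11111100100.
R = -28 − 225 = -253 = 11100000011
R = NOT 11100000011 = 00011111100 = 252
R = NOT 00011111100 = 11100000011 = -253

-253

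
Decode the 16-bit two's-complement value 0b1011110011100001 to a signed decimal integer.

MSB is 1, so the value is negative.
Invert: 0100001100011110. Add 1: 0100001100011111 = 17183. So the value is −17183.

-17183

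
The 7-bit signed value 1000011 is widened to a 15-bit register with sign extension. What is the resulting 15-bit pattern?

MSB of 1000011 is 1; replicate it into the new high bits.
11111111|1000011 → 111111111000011 (still -61).

111111111000011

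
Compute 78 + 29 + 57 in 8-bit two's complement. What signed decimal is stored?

-92

78 + 29 = 107 (01101011)
107 + 57 = 164 → wraps to -92 (10100100)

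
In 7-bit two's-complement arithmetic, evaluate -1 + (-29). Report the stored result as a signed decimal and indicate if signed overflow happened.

-30; no overflow

-1 → 1111111
-29 → 1100011
  1111111
+ 1100011
= 1100010  (discard carry-out 1)
Result 1100010: MSB = 1 → 98 − 128 = -30.
Both addends are negative and so is the stored result: no signed overflow.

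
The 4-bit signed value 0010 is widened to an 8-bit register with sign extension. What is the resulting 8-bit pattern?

MSB of 0010 is 0; replicate it into the new high bits.
0000|0010 → 00000010 (still 2).

00000010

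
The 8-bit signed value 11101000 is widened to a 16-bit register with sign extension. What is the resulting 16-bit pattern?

MSB of 11101000 is 1; replicate it into the new high bits.
11111111|11101000 → 1111111111101000 (still -24).

1111111111101000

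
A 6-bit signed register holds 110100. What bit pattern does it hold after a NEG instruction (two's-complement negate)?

001100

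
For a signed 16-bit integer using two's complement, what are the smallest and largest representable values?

Minimum: −2^15 = -32768.
Maximum: 2^15 − 1 = 32767.

min = -32768, max = 32767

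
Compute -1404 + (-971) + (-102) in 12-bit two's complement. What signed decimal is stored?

1619

-1404 + (-971) = -2375 → wraps to 1721 (011010111001)
1721 + (-102) = 1619 (011001010011)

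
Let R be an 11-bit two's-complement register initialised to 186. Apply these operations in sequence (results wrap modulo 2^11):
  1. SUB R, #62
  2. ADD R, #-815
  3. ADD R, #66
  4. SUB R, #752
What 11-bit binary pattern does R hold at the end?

Start: R = 186 = 00010111010.
R = 186 − 62 = 124 = 00001111100
R = 124 + (-815) = -691 = 10101001101
R = -691 + 66 = -625 = 10110001111
R = -625 − 752 = -1377; wraps to 671 = 01010011111

01010011111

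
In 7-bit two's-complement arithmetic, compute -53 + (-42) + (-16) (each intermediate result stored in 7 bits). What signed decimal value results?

17

-53 + (-42) = -95 → wraps to 33 (0100001)
33 + (-16) = 17 (0010001)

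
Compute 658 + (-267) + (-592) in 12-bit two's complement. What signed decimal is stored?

-201

658 + (-267) = 391 (000110000111)
391 + (-592) = -201 (111100110111)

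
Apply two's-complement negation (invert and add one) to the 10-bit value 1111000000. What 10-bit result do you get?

Invert: 0000111111. Add 1: 0001000000.

0001000000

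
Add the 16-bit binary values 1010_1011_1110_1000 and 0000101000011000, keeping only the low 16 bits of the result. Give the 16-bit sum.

1011011000000000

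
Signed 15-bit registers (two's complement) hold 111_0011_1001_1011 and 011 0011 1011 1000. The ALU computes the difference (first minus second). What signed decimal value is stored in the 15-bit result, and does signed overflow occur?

111_0011_1001_1011 → 111001110011011 = -3173 (signed)
011 0011 1011 1000 → 011001110111000 = 13240 (signed)
Subtract via negate-and-add: invert 011001110111000 + 1 = 100110001001000 (i.e. -13240).
  111001110011011
+ 100110001001000
= 011111111100011  (discard carry-out 1)
Result 011111111100011: MSB = 0 → value 16355.
Both addends (after negating the subtrahend) are negative but the stored result is non-negative: signed overflow. The true value -3173 − 13240 = -16413 lies outside [-16384, 16383].

16355; overflow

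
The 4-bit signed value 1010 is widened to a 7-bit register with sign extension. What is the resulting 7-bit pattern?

1111010

MSB of 1010 is 1; replicate it into the new high bits.
111|1010 → 1111010 (still -6).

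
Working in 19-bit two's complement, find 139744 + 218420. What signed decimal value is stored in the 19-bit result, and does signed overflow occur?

-166124; overflow

139744 → 0100010000111100000
218420 → 0110101010100110100
  0100010000111100000
+ 0110101010100110100
= 1010111011100010100
Result 1010111011100010100: MSB = 1 → 358164 − 524288 = -166124.
Both addends are non-negative but the stored result is negative: signed overflow. The true value 139744 + 218420 = 358164 lies outside [-262144, 262143].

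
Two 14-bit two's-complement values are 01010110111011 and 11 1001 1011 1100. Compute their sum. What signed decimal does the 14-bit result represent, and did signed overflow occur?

01010110111011 = 5563 (signed)
11 1001 1011 1100 → 11100110111100 = -1604 (signed)
  01010110111011
+ 11100110111100
= 00111101110111  (discard carry-out 1)
Result 00111101110111: MSB = 0 → value 3959.
Addends have opposite signs, so signed overflow cannot occur.

3959; no overflow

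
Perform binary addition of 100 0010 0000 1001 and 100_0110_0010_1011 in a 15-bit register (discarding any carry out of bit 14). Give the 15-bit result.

000100000110100

  100001000001001
+ 100011000101011
= 000100000110100  (discard carry-out 1)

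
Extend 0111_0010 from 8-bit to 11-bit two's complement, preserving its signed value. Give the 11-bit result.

00001110010

MSB of 01110010 is 0; replicate it into the new high bits.
000|01110010 → 00001110010 (still 114).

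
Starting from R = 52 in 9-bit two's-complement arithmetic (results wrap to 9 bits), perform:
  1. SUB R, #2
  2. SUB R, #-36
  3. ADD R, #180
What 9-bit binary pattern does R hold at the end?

Start: R = 52 = 000110100.
R = 52 − 2 = 50 = 000110010
R = 50 − (-36) = 86 = 001010110
R = 86 + 180 = 266; wraps to -246 = 100001010

100001010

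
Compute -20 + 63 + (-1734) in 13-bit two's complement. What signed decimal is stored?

-1691

-20 + 63 = 43 (0000000101011)
43 + (-1734) = -1691 (1100101100101)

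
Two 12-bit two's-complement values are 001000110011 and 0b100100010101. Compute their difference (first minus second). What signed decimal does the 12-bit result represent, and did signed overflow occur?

-1762; overflow

001000110011 = 563 (signed)
0b100100010101 → 100100010101 = -1771 (signed)
Subtract via negate-and-add: invert 100100010101 + 1 = 011011101011 (i.e. 1771).
  001000110011
+ 011011101011
= 100100011110
Result 100100011110: MSB = 1 → 2334 − 4096 = -1762.
Both addends (after negating the subtrahend) are non-negative but the stored result is negative: signed overflow. The true value 563 − (-1771) = 2334 lies outside [-2048, 2047].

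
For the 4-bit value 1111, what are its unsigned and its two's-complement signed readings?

Unsigned: 1111 = 15.
Signed: MSB=1 → 15 − 16 = -1.

unsigned = 15, signed = -1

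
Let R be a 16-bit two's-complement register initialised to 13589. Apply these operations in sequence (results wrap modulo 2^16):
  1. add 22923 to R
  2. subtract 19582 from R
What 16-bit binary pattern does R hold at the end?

0100001000100010

Start: R = 13589 = 0011010100010101.
R = 13589 + 22923 = 36512; wraps to -29024 = 1000111010100000
R = -29024 − 19582 = -48606; wraps to 16930 = 0100001000100010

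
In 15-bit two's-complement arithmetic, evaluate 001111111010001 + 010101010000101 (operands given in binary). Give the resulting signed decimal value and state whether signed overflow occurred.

-13738; overflow

001111111010001 = 8145 (signed)
010101010000101 = 10885 (signed)
  001111111010001
+ 010101010000101
= 100101001010110
Result 100101001010110: MSB = 1 → 19030 − 32768 = -13738.
Both addends are non-negative but the stored result is negative: signed overflow. The true value 8145 + 10885 = 19030 lies outside [-16384, 16383].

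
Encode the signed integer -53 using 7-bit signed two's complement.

|-53| = 53 = 0110101 in 7 bits.
Invert the bits: 1001010. Add 1: 1001011.
Check: 1001011 reads as 75 − 128 = -53.

1001011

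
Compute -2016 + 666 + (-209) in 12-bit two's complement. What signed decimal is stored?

-2016 + 666 = -1350 (101010111010)
-1350 + (-209) = -1559 (100111101001)

-1559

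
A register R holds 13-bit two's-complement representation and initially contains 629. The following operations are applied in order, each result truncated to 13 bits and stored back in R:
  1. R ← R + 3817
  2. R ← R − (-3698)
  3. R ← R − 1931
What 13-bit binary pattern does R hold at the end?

1100001000101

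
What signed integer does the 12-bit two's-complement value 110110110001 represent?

MSB is 1, so the value is negative.
Invert: 001001001110. Add 1: 001001001111 = 591. So the value is −591.

-591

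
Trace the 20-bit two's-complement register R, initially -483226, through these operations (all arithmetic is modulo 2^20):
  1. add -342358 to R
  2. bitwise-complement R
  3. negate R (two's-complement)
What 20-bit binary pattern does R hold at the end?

00110110011100010001

Start: R = -483226 = 10001010000001100110.
R = -483226 + (-342358) = -825584; wraps to 222992 = 00110110011100010000
R = NOT 00110110011100010000 = 11001001100011101111 = -222993
R = −(-222993) = 222993 = 00110110011100010001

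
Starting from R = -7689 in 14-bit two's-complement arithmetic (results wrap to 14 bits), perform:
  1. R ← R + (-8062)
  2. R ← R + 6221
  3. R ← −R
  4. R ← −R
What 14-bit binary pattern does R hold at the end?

01101011000110

Start: R = -7689 = 10000111110111.
R = -7689 + (-8062) = -15751; wraps to 633 = 00001001111001
R = 633 + 6221 = 6854 = 01101011000110
R = −(6854) = -6854 = 10010100111010
R = −(-6854) = 6854 = 01101011000110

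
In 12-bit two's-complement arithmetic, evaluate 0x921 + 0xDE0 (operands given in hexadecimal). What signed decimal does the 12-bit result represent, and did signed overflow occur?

1793; overflow

0x921 = 100100100001 = -1759 (signed)
0xDE0 = 110111100000 = -544 (signed)
  100100100001
+ 110111100000
= 011100000001  (discard carry-out 1)
Result 011100000001: MSB = 0 → value 1793.
Both addends are negative but the stored result is non-negative: signed overflow. The true value -1759 + (-544) = -2303 lies outside [-2048, 2047].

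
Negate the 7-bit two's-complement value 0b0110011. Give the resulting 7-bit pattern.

Invert: 1001100. Add 1: 1001101.

1001101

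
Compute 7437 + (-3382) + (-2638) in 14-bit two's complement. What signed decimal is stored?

7437 + (-3382) = 4055 (00111111010111)
4055 + (-2638) = 1417 (00010110001001)

1417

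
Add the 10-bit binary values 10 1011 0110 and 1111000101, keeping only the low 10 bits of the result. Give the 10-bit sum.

  1010110110
+ 1111000101
= 1001111011  (discard carry-out 1)

1001111011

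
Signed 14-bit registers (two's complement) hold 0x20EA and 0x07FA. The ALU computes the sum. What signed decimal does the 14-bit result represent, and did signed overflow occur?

-5916; no overflow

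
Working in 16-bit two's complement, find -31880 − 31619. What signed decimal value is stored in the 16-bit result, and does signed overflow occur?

-31880 → 1000001101111000
31619 → 0111101110000011
Subtract via negate-and-add: invert 0111101110000011 + 1 = 1000010001111101 (i.e. -31619).
  1000001101111000
+ 1000010001111101
= 0000011111110101  (discard carry-out 1)
Result 0000011111110101: MSB = 0 → value 2037.
Both addends (after negating the subtrahend) are negative but the stored result is non-negative: signed overflow. The true value -31880 − 31619 = -63499 lies outside [-32768, 32767].

2037; overflow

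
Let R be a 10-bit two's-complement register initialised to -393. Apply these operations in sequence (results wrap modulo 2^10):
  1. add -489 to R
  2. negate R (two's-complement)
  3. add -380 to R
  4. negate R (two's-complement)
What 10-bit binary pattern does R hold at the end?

1000001010

Start: R = -393 = 1001110111.
R = -393 + (-489) = -882; wraps to 142 = 0010001110
R = −(142) = -142 = 1101110010
R = -142 + (-380) = -522; wraps to 502 = 0111110110
R = −(502) = -502 = 1000001010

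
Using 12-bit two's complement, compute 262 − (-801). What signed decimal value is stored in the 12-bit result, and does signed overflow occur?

262 → 000100000110
-801 → 110011011111
Subtract via negate-and-add: invert 110011011111 + 1 = 001100100001 (i.e. 801).
  000100000110
+ 001100100001
= 010000100111
Result 010000100111: MSB = 0 → value 1063.
Both addends (after negating the subtrahend) are non-negative and so is the stored result: no signed overflow.

1063; no overflow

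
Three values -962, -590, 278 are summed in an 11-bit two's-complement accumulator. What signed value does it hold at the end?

774

-962 + (-590) = -1552 → wraps to 496 (00111110000)
496 + 278 = 774 (01100000110)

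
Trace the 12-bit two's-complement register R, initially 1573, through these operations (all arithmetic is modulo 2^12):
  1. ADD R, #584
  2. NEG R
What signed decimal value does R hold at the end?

Start: R = 1573 = 011000100101.
R = 1573 + 584 = 2157; wraps to -1939 = 100001101101
R = −(-1939) = 1939 = 011110010011

1939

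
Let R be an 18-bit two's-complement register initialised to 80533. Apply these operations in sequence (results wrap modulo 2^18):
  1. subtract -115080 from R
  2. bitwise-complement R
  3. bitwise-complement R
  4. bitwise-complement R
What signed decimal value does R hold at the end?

Start: R = 80533 = 010011101010010101.
R = 80533 − (-115080) = 195613; wraps to -66531 = 101111110000011101
R = NOT 101111110000011101 = 010000001111100010 = 66530
R = NOT 010000001111100010 = 101111110000011101 = -66531
R = NOT 101111110000011101 = 010000001111100010 = 66530

66530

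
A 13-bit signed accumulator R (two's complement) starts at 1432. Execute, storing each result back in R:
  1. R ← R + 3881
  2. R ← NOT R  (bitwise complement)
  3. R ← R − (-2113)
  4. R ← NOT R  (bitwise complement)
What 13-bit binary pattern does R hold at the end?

0110010000000

Start: R = 1432 = 0010110011000.
R = 1432 + 3881 = 5313; wraps to -2879 = 1010011000001
R = NOT 1010011000001 = 0101100111110 = 2878
R = 2878 − (-2113) = 4991; wraps to -3201 = 1001101111111
R = NOT 1001101111111 = 0110010000000 = 3200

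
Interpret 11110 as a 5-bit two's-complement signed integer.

-2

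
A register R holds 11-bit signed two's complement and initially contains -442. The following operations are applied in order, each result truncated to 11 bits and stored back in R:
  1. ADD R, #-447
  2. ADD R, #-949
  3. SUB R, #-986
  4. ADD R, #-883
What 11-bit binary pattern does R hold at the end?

00100111001

Start: R = -442 = 11001000110.
R = -442 + (-447) = -889 = 10010000111
R = -889 + (-949) = -1838; wraps to 210 = 00011010010
R = 210 − (-986) = 1196; wraps to -852 = 10010101100
R = -852 + (-883) = -1735; wraps to 313 = 00100111001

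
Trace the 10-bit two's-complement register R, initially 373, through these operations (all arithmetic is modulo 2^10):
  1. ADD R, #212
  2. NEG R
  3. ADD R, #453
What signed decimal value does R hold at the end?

-132

Start: R = 373 = 0101110101.
R = 373 + 212 = 585; wraps to -439 = 1001001001
R = −(-439) = 439 = 0110110111
R = 439 + 453 = 892; wraps to -132 = 1101111100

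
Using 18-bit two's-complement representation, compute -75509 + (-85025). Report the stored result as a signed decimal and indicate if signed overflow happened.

-75509 → 101101100100001011
-85025 → 101011001111011111
  101101100100001011
+ 101011001111011111
= 011000110011101010  (discard carry-out 1)
Result 011000110011101010: MSB = 0 → value 101610.
Both addends are negative but the stored result is non-negative: signed overflow. The true value -75509 + (-85025) = -160534 lies outside [-131072, 131071].

101610; overflow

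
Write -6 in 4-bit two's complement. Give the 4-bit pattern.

1010

|-6| = 6 = 0110 in 4 bits.
Invert the bits: 1001. Add 1: 1010.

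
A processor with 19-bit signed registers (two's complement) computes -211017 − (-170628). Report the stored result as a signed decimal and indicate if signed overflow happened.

-211017 → 1001100011110110111
-170628 → 1010110010101111100
Subtract via negate-and-add: invert 1010110010101111100 + 1 = 0101001101010000100 (i.e. 170628).
  1001100011110110111
+ 0101001101010000100
= 1110110001000111011
Result 1110110001000111011: MSB = 1 → 483899 − 524288 = -40389.
Addends (after negating the subtrahend) have opposite signs, so signed overflow cannot occur.

-40389; no overflow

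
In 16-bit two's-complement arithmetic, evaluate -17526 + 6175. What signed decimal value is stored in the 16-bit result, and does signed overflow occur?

-17526 → 1011101110001010
6175 → 0001100000011111
  1011101110001010
+ 0001100000011111
= 1101001110101001
Result 1101001110101001: MSB = 1 → 54185 − 65536 = -11351.
Addends have opposite signs, so signed overflow cannot occur.

-11351; no overflow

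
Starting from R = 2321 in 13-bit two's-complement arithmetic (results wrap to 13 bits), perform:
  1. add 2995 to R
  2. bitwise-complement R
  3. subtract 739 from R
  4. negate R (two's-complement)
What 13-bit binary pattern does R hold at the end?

1011110101000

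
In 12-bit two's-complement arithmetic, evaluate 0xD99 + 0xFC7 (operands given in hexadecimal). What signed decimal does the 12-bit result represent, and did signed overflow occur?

0xD99 = 110110011001 = -615 (signed)
0xFC7 = 111111000111 = -57 (signed)
  110110011001
+ 111111000111
= 110101100000  (discard carry-out 1)
Result 110101100000: MSB = 1 → 3424 − 4096 = -672.
Both addends are negative and so is the stored result: no signed overflow.

-672; no overflow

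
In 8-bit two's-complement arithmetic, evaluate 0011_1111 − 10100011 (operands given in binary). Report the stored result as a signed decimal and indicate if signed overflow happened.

-100; overflow

0011_1111 → 00111111 = 63 (signed)
10100011 = -93 (signed)
Subtract via negate-and-add: invert 10100011 + 1 = 01011101 (i.e. 93).
  00111111
+ 01011101
= 10011100
Result 10011100: MSB = 1 → 156 − 256 = -100.
Both addends (after negating the subtrahend) are non-negative but the stored result is negative: signed overflow. The true value 63 − (-93) = 156 lies outside [-128, 127].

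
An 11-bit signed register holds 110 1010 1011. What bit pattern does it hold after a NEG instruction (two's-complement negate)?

Invert: 00101010100. Add 1: 00101010101.
Check: 11010101011 = -341, 00101010101 = 341.

00101010101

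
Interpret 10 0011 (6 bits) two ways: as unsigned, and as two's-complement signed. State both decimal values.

Unsigned: 100011 = 35.
Signed: MSB=1 → 35 − 64 = -29.

unsigned = 35, signed = -29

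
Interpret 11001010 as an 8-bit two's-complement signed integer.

-54

MSB is 1, so the value is negative.
Unsigned reading: 202. Subtract 2^8 = 256: 202 − 256 = -54.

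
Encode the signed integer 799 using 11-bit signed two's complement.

01100011111

799 is non-negative, so write it directly in 11 bits: 01100011111.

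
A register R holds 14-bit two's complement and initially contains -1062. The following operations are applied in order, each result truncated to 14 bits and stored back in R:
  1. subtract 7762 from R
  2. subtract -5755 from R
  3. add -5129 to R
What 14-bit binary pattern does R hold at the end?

Start: R = -1062 = 11101111011010.
R = -1062 − 7762 = -8824; wraps to 7560 = 01110110001000
R = 7560 − (-5755) = 13315; wraps to -3069 = 11010000000011
R = -3069 + (-5129) = -8198; wraps to 8186 = 01111111111010

01111111111010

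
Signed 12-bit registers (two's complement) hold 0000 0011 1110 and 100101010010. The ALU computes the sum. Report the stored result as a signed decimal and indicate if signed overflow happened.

0000 0011 1110 → 000000111110 = 62 (signed)
100101010010 = -1710 (signed)
  000000111110
+ 100101010010
= 100110010000
Result 100110010000: MSB = 1 → 2448 − 4096 = -1648.
Addends have opposite signs, so signed overflow cannot occur.

-1648; no overflow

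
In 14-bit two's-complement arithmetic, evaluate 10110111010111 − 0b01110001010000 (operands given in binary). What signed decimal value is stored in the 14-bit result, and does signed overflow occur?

10110111010111 = -4649 (signed)
0b01110001010000 → 01110001010000 = 7248 (signed)
Subtract via negate-and-add: invert 01110001010000 + 1 = 10001110110000 (i.e. -7248).
  10110111010111
+ 10001110110000
= 01000110000111  (discard carry-out 1)
Result 01000110000111: MSB = 0 → value 4487.
Both addends (after negating the subtrahend) are negative but the stored result is non-negative: signed overflow. The true value -4649 − 7248 = -11897 lies outside [-8192, 8191].

4487; overflow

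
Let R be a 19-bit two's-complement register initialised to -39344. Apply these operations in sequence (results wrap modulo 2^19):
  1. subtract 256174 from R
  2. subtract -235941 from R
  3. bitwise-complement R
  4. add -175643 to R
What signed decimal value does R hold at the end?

-116067

Start: R = -39344 = 1110110011001010000.
R = -39344 − 256174 = -295518; wraps to 228770 = 0110111110110100010
R = 228770 − (-235941) = 464711; wraps to -59577 = 1110001011101000111
R = NOT 1110001011101000111 = 0001110100010111000 = 59576
R = 59576 + (-175643) = -116067 = 1100011101010011101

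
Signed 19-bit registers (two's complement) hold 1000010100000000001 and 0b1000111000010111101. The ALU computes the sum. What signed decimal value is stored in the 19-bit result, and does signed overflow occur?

39102; overflow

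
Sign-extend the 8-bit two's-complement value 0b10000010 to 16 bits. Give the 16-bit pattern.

MSB of 10000010 is 1; replicate it into the new high bits.
11111111|10000010 → 1111111110000010 (still -126).

1111111110000010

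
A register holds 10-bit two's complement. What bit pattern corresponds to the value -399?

|-399| = 399 = 0110001111 in 10 bits.
Invert the bits: 1001110000. Add 1: 1001110001.
Check: 1001110001 reads as 625 − 1024 = -399.

1001110001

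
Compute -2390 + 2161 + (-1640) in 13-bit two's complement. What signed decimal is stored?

-1869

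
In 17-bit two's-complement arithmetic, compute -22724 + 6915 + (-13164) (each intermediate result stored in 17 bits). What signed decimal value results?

-22724 + 6915 = -15809 (11100001000111111)
-15809 + (-13164) = -28973 (11000111011010011)

-28973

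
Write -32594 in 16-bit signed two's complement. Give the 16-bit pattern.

1000000010101110

|-32594| = 32594 = 0111111101010010 in 16 bits.
Invert the bits: 1000000010101101. Add 1: 1000000010101110.
Check: 1000000010101110 reads as 32942 − 65536 = -32594.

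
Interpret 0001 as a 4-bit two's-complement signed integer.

1

MSB is 0, so the value is non-negative: 0001 = 1.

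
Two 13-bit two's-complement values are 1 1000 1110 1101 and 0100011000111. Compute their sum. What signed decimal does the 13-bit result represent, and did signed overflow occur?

436; no overflow

1 1000 1110 1101 → 1100011101101 = -1811 (signed)
0100011000111 = 2247 (signed)
  1100011101101
+ 0100011000111
= 0000110110100  (discard carry-out 1)
Result 0000110110100: MSB = 0 → value 436.
Addends have opposite signs, so signed overflow cannot occur.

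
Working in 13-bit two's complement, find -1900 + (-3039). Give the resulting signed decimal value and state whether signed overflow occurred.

3253; overflow

-1900 → 1100010010100
-3039 → 1010000100001
  1100010010100
+ 1010000100001
= 0110010110101  (discard carry-out 1)
Result 0110010110101: MSB = 0 → value 3253.
Both addends are negative but the stored result is non-negative: signed overflow. The true value -1900 + (-3039) = -4939 lies outside [-4096, 4095].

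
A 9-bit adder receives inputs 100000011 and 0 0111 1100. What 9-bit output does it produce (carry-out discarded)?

101111111

  100000011
+ 001111100
= 101111111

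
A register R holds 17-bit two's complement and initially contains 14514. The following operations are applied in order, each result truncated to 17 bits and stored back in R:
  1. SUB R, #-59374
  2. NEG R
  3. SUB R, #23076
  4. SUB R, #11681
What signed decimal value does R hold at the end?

Start: R = 14514 = 00011100010110010.
R = 14514 − (-59374) = 73888; wraps to -57184 = 10010000010100000
R = −(-57184) = 57184 = 01101111101100000
R = 57184 − 23076 = 34108 = 01000010100111100
R = 34108 − 11681 = 22427 = 00101011110011011

22427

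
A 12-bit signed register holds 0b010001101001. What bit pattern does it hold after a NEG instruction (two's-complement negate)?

101110010111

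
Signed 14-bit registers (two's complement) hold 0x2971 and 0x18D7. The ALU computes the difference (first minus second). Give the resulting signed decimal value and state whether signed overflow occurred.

0x2971 = 10100101110001 = -5775 (signed)
0x18D7 = 01100011010111 = 6359 (signed)
Subtract via negate-and-add: invert 01100011010111 + 1 = 10011100101001 (i.e. -6359).
  10100101110001
+ 10011100101001
= 01000010011010  (discard carry-out 1)
Result 01000010011010: MSB = 0 → value 4250.
Both addends (after negating the subtrahend) are negative but the stored result is non-negative: signed overflow. The true value -5775 − 6359 = -12134 lies outside [-8192, 8191].

4250; overflow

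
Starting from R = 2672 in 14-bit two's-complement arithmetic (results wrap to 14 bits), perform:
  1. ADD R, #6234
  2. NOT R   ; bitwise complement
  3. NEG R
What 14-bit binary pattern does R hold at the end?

Start: R = 2672 = 00101001110000.
R = 2672 + 6234 = 8906; wraps to -7478 = 10001011001010
R = NOT 10001011001010 = 01110100110101 = 7477
R = −(7477) = -7477 = 10001011001011

10001011001011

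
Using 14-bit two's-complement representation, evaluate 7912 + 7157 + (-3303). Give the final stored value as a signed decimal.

7912 + 7157 = 15069 → wraps to -1315 (11101011011101)
-1315 + (-3303) = -4618 (10110111110110)

-4618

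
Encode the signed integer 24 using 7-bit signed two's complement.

24 is non-negative, so write it directly in 7 bits: 0011000.

0011000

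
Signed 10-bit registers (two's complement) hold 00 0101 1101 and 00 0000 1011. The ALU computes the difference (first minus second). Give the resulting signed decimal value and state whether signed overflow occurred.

00 0101 1101 → 0001011101 = 93 (signed)
00 0000 1011 → 0000001011 = 11 (signed)
Subtract via negate-and-add: invert 0000001011 + 1 = 1111110101 (i.e. -11).
  0001011101
+ 1111110101
= 0001010010  (discard carry-out 1)
Result 0001010010: MSB = 0 → value 82.
Addends (after negating the subtrahend) have opposite signs, so signed overflow cannot occur.

82; no overflow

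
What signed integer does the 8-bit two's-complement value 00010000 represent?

16

MSB is 0, so the value is non-negative: 00010000 = 16.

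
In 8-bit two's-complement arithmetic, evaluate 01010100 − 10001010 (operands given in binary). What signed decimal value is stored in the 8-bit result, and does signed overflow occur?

-54; overflow

01010100 = 84 (signed)
10001010 = -118 (signed)
Subtract via negate-and-add: invert 10001010 + 1 = 01110110 (i.e. 118).
  01010100
+ 01110110
= 11001010
Result 11001010: MSB = 1 → 202 − 256 = -54.
Both addends (after negating the subtrahend) are non-negative but the stored result is negative: signed overflow. The true value 84 − (-118) = 202 lies outside [-128, 127].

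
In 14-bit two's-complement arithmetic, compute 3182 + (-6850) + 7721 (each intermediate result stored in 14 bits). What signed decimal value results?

4053

3182 + (-6850) = -3668 (11000110101100)
-3668 + 7721 = 4053 (00111111010101)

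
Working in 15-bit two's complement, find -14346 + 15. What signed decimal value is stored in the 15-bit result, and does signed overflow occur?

-14346 → 100011111110110
15 → 000000000001111
  100011111110110
+ 000000000001111
= 100100000000101
Result 100100000000101: MSB = 1 → 18437 − 32768 = -14331.
Addends have opposite signs, so signed overflow cannot occur.

-14331; no overflow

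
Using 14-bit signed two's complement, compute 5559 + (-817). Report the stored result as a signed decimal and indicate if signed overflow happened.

4742; no overflow

5559 → 01010110110111
-817 → 11110011001111
  01010110110111
+ 11110011001111
= 01001010000110  (discard carry-out 1)
Result 01001010000110: MSB = 0 → value 4742.
Addends have opposite signs, so signed overflow cannot occur.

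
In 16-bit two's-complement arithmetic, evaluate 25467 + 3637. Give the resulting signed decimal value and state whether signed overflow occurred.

29104; no overflow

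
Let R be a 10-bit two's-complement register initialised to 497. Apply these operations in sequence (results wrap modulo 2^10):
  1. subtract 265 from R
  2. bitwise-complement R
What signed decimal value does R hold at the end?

Start: R = 497 = 0111110001.
R = 497 − 265 = 232 = 0011101000
R = NOT 0011101000 = 1100010111 = -233

-233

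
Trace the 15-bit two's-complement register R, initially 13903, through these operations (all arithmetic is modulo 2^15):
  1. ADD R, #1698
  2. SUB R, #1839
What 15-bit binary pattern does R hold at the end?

Start: R = 13903 = 011011001001111.
R = 13903 + 1698 = 15601 = 011110011110001
R = 15601 − 1839 = 13762 = 011010111000010

011010111000010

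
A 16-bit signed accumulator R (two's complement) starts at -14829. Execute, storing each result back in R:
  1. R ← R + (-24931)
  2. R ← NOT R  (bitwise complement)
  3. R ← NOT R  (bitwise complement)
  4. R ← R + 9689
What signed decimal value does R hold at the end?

-30071

Start: R = -14829 = 1100011000010011.
R = -14829 + (-24931) = -39760; wraps to 25776 = 0110010010110000
R = NOT 0110010010110000 = 1001101101001111 = -25777
R = NOT 1001101101001111 = 0110010010110000 = 25776
R = 25776 + 9689 = 35465; wraps to -30071 = 1000101010001001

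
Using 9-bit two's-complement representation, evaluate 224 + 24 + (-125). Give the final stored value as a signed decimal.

224 + 24 = 248 (011111000)
248 + (-125) = 123 (001111011)

123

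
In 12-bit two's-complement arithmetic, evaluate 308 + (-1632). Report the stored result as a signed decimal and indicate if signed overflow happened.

-1324; no overflow

308 → 000100110100
-1632 → 100110100000
  000100110100
+ 100110100000
= 101011010100
Result 101011010100: MSB = 1 → 2772 − 4096 = -1324.
Addends have opposite signs, so signed overflow cannot occur.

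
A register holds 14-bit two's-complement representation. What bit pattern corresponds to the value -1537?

11100111111111

|-1537| = 1537 = 00011000000001 in 14 bits.
Invert the bits: 11100111111110. Add 1: 11100111111111.
Check: 11100111111111 reads as 14847 − 16384 = -1537.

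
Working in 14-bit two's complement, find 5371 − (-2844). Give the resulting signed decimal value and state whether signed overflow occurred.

5371 → 01010011111011
-2844 → 11010011100100
Subtract via negate-and-add: invert 11010011100100 + 1 = 00101100011100 (i.e. 2844).
  01010011111011
+ 00101100011100
= 10000000010111
Result 10000000010111: MSB = 1 → 8215 − 16384 = -8169.
Both addends (after negating the subtrahend) are non-negative but the stored result is negative: signed overflow. The true value 5371 − (-2844) = 8215 lies outside [-8192, 8191].

-8169; overflow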